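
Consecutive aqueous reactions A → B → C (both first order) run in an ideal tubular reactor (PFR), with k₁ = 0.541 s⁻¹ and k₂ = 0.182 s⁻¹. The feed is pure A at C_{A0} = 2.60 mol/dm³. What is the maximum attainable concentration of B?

At the optimum, C_{B,max}/C_{A0} = (k₁/k₂)^[k₂/(k₂−k₁)].
= (0.541/0.182)^(0.182/(0.182−0.541)) = (2.973)^(-0.5070) = 0.5756.
C_{B,max} = 0.5756×2.60 = 1.50 mol/dm³.

1.50 mol/dm³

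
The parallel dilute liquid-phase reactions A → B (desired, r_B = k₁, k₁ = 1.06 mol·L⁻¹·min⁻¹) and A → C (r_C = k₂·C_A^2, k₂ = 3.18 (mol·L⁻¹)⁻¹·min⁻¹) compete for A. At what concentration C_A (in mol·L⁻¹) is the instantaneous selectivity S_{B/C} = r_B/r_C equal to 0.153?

1.48 mol·L⁻¹

S_{B/C} = (k₁/k₂)·C_A^-2 ⇒ C_A = (S·k₂/k₁)^(-0.5).
= (0.153×3.18/1.06)^(-0.5) = (0.4590)^(-0.5) = 1.48 mol·L⁻¹.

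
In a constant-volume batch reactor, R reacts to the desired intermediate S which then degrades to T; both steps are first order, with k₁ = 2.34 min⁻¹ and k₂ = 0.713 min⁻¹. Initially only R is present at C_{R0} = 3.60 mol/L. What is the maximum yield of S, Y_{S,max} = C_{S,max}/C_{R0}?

Evaluating C_S at t_opt = ln(k₂/k₁)/(k₂−k₁) gives C_{S,max}/C_{R0} = (k₁/k₂)^[k₂/(k₂−k₁)].
= (2.34/0.713)^(0.713/(0.713−2.34)) = (3.282)^(-0.4382) = 0.5940.

0.594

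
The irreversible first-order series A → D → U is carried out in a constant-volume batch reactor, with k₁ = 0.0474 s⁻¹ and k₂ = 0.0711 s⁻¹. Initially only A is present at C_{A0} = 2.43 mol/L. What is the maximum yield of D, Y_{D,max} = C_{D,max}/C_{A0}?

0.296

Evaluating C_D at t_opt = ln(k₂/k₁)/(k₂−k₁) gives C_{D,max}/C_{A0} = (k₁/k₂)^[k₂/(k₂−k₁)].
= (0.0474/0.0711)^(0.0711/(0.0711−0.0474)) = (0.6667)^(3.000) = 0.2963.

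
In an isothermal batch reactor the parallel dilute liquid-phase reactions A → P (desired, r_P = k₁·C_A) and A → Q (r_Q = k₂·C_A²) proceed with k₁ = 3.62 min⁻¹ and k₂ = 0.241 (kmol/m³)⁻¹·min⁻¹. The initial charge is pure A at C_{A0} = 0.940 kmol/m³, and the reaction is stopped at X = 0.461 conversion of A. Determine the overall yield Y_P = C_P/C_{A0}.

0.440

C_A = C_{A0}(1−X) = 0.5067 kmol/m³.
Along a PFR/batch, dC_P/dC_A = −r_P/(r_P+r_Q) = −k₁/(k₁+k₂·C_A).
Integrating from C_{A0} to C_A: C_P = (3.62/0.241)·ln[(3.62+0.241·0.940)/(3.62+0.241·0.507)] = 15.02·ln(3.847/3.742) = 0.4135 kmol/m³.
Y_P = C_P/C_{A0} = 0.4135/0.940 = 0.440.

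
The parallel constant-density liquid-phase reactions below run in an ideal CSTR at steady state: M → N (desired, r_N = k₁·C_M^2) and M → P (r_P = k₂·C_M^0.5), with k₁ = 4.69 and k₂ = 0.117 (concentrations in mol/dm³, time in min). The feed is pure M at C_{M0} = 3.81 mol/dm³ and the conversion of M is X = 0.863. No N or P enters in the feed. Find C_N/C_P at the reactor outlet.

Exit C_M = C_{M0}(1−X) = 3.81×0.137 = 0.5220 mol/dm³.
Rates in a CSTR are evaluated at the outlet concentration: r_N = 4.69×0.5220^2 = 1.278, r_P = 0.117×0.5220^0.5 = 0.08453.
Overall selectivity = C_N/C_P = r_Nτ/(r_Pτ) = r_N/r_P = 15.1.

15.1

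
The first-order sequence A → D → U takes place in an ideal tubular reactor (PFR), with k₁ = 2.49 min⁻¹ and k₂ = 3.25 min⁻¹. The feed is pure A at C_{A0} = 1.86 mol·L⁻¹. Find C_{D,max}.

0.595 mol·L⁻¹

For a first-order series the maximum intermediate yield is C_{D,max}/C_{A0} = (k₁/k₂)^[k₂/(k₂−k₁)].
= (2.49/3.25)^(3.25/(3.25−2.49)) = (0.7662)^(4.276) = 0.3201.
C_{D,max} = 0.3201×1.86 = 0.595 mol·L⁻¹.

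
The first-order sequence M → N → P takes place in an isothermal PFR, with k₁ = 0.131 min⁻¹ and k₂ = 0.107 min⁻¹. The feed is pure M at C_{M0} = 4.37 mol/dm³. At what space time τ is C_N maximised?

8.43 min

For first-order series the maximum of C_N occurs at τ_opt = ln(k₂/k₁)/(k₂−k₁).
= ln(0.107/0.131)/(0.107−0.131) = ln(0.8168)/-0.02400 = -0.2024/-0.02400 = 8.43 min.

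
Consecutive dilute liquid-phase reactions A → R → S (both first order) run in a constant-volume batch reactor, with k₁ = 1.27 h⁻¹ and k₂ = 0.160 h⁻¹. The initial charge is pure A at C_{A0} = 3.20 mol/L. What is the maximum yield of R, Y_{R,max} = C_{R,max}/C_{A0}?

0.742

For a first-order series the maximum intermediate yield is C_{R,max}/C_{A0} = (k₁/k₂)^[k₂/(k₂−k₁)].
= (1.27/0.160)^(0.160/(0.160−1.27)) = (7.938)^(-0.1441) = 0.7418.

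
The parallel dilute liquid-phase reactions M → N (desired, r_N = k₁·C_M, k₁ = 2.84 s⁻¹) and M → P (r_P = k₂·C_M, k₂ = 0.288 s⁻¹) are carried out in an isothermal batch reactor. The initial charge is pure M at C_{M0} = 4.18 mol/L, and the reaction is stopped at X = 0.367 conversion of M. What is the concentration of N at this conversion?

C_M = C_{M0}(1−X) = 2.646 mol/L.
Both paths are first order in M, so the instantaneous fraction to N is constant: dC_N/d(−C_M) = k₁/(k₁+k₂) = 0.9079.
C_N = 0.9079·(C_{M0}−C_M) = 0.9079×1.534 = 1.39 mol/L.

1.39 mol/L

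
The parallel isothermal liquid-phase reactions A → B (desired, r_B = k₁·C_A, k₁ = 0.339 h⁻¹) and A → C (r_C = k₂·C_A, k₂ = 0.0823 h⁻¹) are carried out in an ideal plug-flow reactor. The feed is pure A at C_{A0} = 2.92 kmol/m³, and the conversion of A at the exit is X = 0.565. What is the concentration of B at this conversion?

1.33 kmol/m³

C_A = C_{A0}(1−X) = 1.270 kmol/m³.
Both paths are first order in A, so the instantaneous fraction to B is constant: dC_B/d(−C_A) = k₁/(k₁+k₂) = 0.8047.
C_B = 0.8047·(C_{A0}−C_A) = 0.8047×1.650 = 1.33 kmol/m³.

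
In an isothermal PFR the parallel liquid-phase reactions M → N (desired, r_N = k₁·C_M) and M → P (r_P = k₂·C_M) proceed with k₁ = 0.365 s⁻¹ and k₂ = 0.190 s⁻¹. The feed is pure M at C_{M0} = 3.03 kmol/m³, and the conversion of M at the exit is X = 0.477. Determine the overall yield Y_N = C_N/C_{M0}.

C_M = C_{M0}(1−X) = 1.585 kmol/m³.
Both paths are first order in M, so the instantaneous fraction to N is constant: dC_N/d(−C_M) = k₁/(k₁+k₂) = 0.6577.
C_N = 0.6577·(C_{M0}−C_M) = 0.6577×1.445 = 0.951 kmol/m³.
Y_N = C_N/C_{M0} = 0.9505/3.03 = 0.314.

0.314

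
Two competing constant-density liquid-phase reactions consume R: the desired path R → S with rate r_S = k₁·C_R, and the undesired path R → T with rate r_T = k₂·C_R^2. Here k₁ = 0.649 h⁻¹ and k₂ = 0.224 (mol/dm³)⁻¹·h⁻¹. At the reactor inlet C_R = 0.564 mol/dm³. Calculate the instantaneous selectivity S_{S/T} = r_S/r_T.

5.14

S_{S/T} = r_S/r_T = (k₁·C_R)/(k₂·C_R^2) = (k₁/k₂)·C_R⁻¹.
= (0.649×0.5640) / (0.224×0.5640^2) = 0.3660/0.07125 = 5.14.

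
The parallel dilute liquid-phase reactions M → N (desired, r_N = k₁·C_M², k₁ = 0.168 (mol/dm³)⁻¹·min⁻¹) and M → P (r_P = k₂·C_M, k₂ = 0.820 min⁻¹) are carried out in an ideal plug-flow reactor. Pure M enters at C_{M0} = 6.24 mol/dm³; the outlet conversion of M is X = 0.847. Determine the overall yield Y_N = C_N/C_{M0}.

C_M = C_{M0}(1−X) = 0.9547 mol/dm³.
Along a PFR/batch, dC_P/dC_M = −r_P/(r_N+r_P) = −k₂/(k₂+k₁·C_M).
Integrating from C_{M0} to C_M: C_P = (0.820/0.168)·ln[(0.820+0.168·6.24)/(0.820+0.168·0.955)] = 4.881·ln(1.868/0.9804) = 3.147 mol/dm³.
Then C_N = (C_{M0}−C_M) − C_P = 5.285 − 3.147 = 2.138 mol/dm³.
Y_N = C_N/C_{M0} = 2.138/6.24 = 0.343.

0.343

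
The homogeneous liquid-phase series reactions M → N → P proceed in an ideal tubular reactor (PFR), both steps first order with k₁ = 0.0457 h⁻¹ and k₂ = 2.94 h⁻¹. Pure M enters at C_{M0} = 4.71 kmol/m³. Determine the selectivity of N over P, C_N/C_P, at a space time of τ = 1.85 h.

For first-order series with pure M initially, C_N(τ) = k₁C_{M0}/(k₂−k₁)·(e^(−k₁τ) − e^(−k₂τ)).
e^(−k₁τ) = e^(−0.0457×1.85) = e^(−0.08454) = 0.9189; e^(−k₂τ) = e^(−5.439) = 0.004344.
C_N = 0.0457×4.71/(2.94−0.0457) × (0.9189−0.004344) = 0.07437×0.9146 = 0.06802 kmol/m³.
C_M = C_{M0}e^(−k₁τ) = 4.328 kmol/m³, so C_P = C_{M0}−C_M−C_N = 0.3138 kmol/m³; C_N/C_P = 0.217.

0.217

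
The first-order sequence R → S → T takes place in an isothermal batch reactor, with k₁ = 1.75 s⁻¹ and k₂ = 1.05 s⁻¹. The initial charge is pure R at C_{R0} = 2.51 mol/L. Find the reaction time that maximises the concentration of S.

Setting dC_S/dt = 0 gives t_opt = ln(k₂/k₁)/(k₂−k₁).
= ln(1.05/1.75)/(1.05−1.75) = ln(0.6000)/-0.7000 = -0.5108/-0.7000 = 0.730 s.

0.730 s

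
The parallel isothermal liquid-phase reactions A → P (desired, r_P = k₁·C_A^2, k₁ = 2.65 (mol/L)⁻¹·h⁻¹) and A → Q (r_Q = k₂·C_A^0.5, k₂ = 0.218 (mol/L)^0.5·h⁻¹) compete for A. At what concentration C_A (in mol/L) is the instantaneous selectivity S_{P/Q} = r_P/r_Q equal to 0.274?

S_{P/Q} = (k₁/k₂)·C_A^1.5 ⇒ C_A = (S·k₂/k₁)^(1/1.5).
= (0.274×0.218/2.65)^(0.6667) = (0.02254)^(0.6667) = 0.0798 mol/L.

0.0798 mol/L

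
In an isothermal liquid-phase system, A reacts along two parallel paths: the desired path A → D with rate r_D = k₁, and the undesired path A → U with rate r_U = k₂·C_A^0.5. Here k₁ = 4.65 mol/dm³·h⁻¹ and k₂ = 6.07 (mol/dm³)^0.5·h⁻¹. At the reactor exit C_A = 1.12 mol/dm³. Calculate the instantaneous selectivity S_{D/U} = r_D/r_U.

0.724

S_{D/U} = r_D/r_U = (k₁)/(k₂·C_A^0.5) = (k₁/k₂)·C_A^-0.5.
= (4.65) / (6.07×1.120^0.5) = 4.650/6.424 = 0.724.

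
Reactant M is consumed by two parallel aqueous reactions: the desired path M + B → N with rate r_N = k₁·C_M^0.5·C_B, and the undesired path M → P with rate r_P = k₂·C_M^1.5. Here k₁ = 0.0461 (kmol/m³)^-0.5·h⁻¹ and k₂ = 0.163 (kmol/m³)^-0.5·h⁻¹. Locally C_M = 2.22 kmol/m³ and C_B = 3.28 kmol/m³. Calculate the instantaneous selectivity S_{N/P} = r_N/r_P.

0.418

S_{N/P} = r_N/r_P = (k₁·C_M^0.5·C_B)/(k₂·C_M^1.5) = (k₁/k₂)·C_M⁻¹·C_B.
= (0.0461×2.220^0.5×3.280) / (0.163×2.220^1.5) = 0.2253/0.5392 = 0.418.
The undesired path is higher order in M, so low C_M (CSTR or dilute feed) favours N.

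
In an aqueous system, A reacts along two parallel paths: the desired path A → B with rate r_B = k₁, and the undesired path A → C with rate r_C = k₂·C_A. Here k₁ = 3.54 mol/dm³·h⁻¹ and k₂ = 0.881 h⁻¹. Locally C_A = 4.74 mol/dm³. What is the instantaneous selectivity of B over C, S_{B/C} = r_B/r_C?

0.848

S_{B/C} = r_B/r_C = (k₁)/(k₂·C_A) = (k₁/k₂)·C_A⁻¹.
= (3.54) / (0.881×4.740) = 3.540/4.176 = 0.848.
The undesired path is higher order in A, so low C_A (CSTR or dilute feed) favours B.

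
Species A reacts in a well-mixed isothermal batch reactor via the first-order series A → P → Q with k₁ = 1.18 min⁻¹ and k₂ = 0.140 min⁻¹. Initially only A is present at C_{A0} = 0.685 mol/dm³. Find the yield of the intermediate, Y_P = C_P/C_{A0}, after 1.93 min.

For first-order series with pure A initially, C_P(t) = k₁C_{A0}/(k₂−k₁)·(e^(−k₁t) − e^(−k₂t)).
e^(−k₁t) = e^(−1.18×1.93) = e^(−2.277) = 0.1026; e^(−k₂t) = e^(−0.2702) = 0.7632.
C_P = 1.18×0.685/(0.140−1.18) × (0.1026−0.7632) = (-0.7772)×(-0.6607) = 0.5135 mol/dm³.
Y_P = C_P/C_{A0} = 0.5135/0.685 = 0.750.

0.750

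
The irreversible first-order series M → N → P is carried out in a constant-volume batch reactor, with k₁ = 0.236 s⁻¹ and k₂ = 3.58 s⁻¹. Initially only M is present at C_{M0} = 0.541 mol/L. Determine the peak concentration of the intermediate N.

For a first-order series the maximum intermediate yield is C_{N,max}/C_{M0} = (k₁/k₂)^[k₂/(k₂−k₁)].
= (0.236/3.58)^(3.58/(3.58−0.236)) = (0.06592)^(1.071) = 0.05441.
C_{N,max} = 0.05441×0.541 = 0.0294 mol/L.

0.0294 mol/L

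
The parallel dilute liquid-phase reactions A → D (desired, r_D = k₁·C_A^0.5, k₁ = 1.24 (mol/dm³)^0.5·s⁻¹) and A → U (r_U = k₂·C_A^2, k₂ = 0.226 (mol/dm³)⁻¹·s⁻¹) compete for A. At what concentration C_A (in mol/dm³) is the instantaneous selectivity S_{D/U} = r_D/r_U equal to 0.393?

S_{D/U} = (k₁/k₂)·C_A^-1.5 ⇒ C_A = (S·k₂/k₁)^(1/(-1.5)).
= (0.393×0.226/1.24)^(-0.6667) = (0.07163)^(-0.6667) = 5.80 mol/dm³.

5.80 mol/dm³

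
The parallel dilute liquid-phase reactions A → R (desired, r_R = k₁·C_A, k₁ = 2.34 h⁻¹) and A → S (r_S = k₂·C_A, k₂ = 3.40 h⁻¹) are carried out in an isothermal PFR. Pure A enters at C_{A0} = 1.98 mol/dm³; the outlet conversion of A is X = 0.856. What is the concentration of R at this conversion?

0.691 mol/dm³

C_A = C_{A0}(1−X) = 0.2851 mol/dm³.
Both paths are first order in A, so the instantaneous fraction to R is constant: dC_R/d(−C_A) = k₁/(k₁+k₂) = 0.4077.
C_R = 0.4077·(C_{A0}−C_A) = 0.4077×1.695 = 0.691 mol/dm³.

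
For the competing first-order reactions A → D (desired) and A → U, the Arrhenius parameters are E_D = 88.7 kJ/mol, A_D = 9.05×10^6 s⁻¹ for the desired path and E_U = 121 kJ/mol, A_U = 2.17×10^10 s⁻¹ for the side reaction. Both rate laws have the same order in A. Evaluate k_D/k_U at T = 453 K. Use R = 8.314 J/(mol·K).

With equal orders, S_{D/U} = k_D/k_U = (A_D/A_U)·exp[(E_U−E_D)/(RT)].
(E_U−E_D)/(RT) = (121−88.7)×10³/(8.314×453) = 32300/3766 = 8.576.
k_D/k_U = (9.05×10^6/2.17×10^10)·exp(8.576) = 4.171×10^-4 × 5304 = 2.21.

2.21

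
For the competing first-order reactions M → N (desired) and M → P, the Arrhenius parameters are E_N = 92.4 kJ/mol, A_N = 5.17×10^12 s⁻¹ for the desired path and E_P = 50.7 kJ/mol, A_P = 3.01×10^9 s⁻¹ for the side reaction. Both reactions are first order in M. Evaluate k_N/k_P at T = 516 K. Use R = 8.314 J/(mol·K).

k_N/k_P = (A_N/A_P)·exp[−(E_N−E_P)/(RT)] = (A_N/A_P)·exp[(E_P−E_N)/(RT)].
(E_P−E_N)/(RT) = (50.7−92.4)×10³/(8.314×516) = -41700/4290 = -9.720.
k_N/k_P = (5.17×10^12/3.01×10^9)·exp(-9.720) = 1718 × 6.006×10^-5 = 0.103.
Since E_N > E_P, raising the temperature improves selectivity toward N.

0.103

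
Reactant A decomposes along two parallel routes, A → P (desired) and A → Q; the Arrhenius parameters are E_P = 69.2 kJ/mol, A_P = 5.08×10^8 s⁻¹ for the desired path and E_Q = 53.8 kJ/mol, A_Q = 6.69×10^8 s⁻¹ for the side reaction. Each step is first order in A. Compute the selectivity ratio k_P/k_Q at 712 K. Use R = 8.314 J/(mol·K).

With equal orders, S_{P/Q} = k_P/k_Q = (A_P/A_Q)·exp[(E_Q−E_P)/(RT)].
(E_Q−E_P)/(RT) = (53.8−69.2)×10³/(8.314×712) = -15400/5920 = -2.602.
k_P/k_Q = (5.08×10^8/6.69×10^8)·exp(-2.602) = 0.7593 × 0.07416 = 0.0563.

0.0563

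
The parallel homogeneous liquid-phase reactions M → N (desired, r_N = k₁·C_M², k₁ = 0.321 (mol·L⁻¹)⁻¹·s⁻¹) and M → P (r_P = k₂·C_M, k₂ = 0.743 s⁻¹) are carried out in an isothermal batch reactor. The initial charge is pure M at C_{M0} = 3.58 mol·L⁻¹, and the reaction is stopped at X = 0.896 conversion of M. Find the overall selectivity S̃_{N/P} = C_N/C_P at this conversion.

0.764

C_M = C_{M0}(1−X) = 0.3723 mol·L⁻¹.
Along a PFR/batch, dC_P/dC_M = −r_P/(r_N+r_P) = −k₂/(k₂+k₁·C_M).
Integrating from C_{M0} to C_M: C_P = (0.743/0.321)·ln[(0.743+0.321·3.58)/(0.743+0.321·0.372)] = 2.315·ln(1.892/0.8625) = 1.818 mol·L⁻¹.
Then C_N = (C_{M0}−C_M) − C_P = 3.208 − 1.818 = 1.389 mol·L⁻¹.
S̃_{N/P} = C_N/C_P = 1.389/1.818 = 0.764.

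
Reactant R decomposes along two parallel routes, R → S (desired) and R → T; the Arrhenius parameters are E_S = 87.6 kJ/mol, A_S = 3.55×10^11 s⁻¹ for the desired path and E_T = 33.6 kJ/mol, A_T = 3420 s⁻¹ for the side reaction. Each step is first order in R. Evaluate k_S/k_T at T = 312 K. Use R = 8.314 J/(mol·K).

0.0945

With equal orders, S_{S/T} = k_S/k_T = (A_S/A_T)·exp[(E_T−E_S)/(RT)].
(E_T−E_S)/(RT) = (33.6−87.6)×10³/(8.314×312) = -54000/2594 = -20.82.
k_S/k_T = (3.55×10^11/3420)·exp(-20.82) = 1.038×10^8 × 9.100×10^-10 = 0.0945.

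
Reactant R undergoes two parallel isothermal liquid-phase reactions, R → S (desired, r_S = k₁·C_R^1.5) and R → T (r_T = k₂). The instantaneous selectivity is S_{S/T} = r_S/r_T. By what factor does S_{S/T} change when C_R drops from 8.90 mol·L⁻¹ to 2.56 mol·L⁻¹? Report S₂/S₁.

S_{S/T} = (k₁/k₂)·C_R^1.5, so S₂/S₁ = (C_{R,2}/C_{R,1})^1.5.
= (2.56/8.90)^1.5 = (0.2876)^1.5 = 0.154.

0.154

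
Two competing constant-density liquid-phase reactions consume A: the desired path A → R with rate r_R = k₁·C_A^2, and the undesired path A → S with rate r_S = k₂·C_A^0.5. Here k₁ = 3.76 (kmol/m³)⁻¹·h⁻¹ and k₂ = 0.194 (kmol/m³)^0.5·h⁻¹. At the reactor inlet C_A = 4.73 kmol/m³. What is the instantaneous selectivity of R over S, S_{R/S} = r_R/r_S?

199

S_{R/S} = r_R/r_S = (k₁·C_A^2)/(k₂·C_A^0.5) = (k₁/k₂)·C_A^1.5.
= (3.76×4.730^2) / (0.194×4.730^0.5) = 84.12/0.4219 = 199.
Since the desired path is higher order in A, keeping C_A high (PFR or concentrated feed) favours R.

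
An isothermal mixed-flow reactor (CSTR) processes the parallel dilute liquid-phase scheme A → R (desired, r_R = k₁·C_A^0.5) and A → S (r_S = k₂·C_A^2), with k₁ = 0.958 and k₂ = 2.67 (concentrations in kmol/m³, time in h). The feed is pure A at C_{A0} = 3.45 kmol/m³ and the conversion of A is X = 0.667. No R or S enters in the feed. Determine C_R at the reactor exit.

Exit C_A = C_{A0}(1−X) = 3.45×0.333 = 1.149 kmol/m³.
Rates in a CSTR are evaluated at the outlet concentration: r_R = 0.958×1.149^0.5 = 1.027, r_S = 2.67×1.149^2 = 3.524.
Fraction of consumed A going to R: r_R/(r_R+r_S) = 0.2256.
C_R = 0.2256·C_{A0}·X = 0.2256×3.45×0.667 = 0.519 kmol/m³.

0.519 kmol/m³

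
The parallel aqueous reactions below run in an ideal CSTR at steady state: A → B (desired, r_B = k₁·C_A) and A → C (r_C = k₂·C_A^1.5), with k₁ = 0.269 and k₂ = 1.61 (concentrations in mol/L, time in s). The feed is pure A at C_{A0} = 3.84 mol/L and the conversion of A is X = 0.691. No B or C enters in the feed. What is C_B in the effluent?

0.353 mol/L

Exit C_A = C_{A0}(1−X) = 3.84×0.309 = 1.187 mol/L.
In a CSTR the entire volume is at exit conditions, so r_B = 0.269×1.187 = 0.3192 and r_C = 1.61×1.187^1.5 = 2.081.
Fraction of consumed A going to B: r_B/(r_B+r_C) = 0.1330.
C_B = 0.1330·C_{A0}·X = 0.1330×3.84×0.691 = 0.353 mol/L.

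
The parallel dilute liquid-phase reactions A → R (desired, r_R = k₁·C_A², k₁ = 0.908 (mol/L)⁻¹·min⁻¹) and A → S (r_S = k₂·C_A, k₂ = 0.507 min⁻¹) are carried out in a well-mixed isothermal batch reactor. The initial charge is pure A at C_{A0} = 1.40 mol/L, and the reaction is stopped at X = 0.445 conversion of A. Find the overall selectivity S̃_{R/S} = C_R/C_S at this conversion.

C_A = C_{A0}(1−X) = 0.7770 mol/L.
Along a PFR/batch, dC_S/dC_A = −r_S/(r_R+r_S) = −k₂/(k₂+k₁·C_A).
Integrating from C_{A0} to C_A: C_S = (0.507/0.908)·ln[(0.507+0.908·1.40)/(0.507+0.908·0.777)] = 0.5584·ln(1.778/1.213) = 0.2138 mol/L.
Then C_R = (C_{A0}−C_A) − C_S = 0.6230 − 0.2138 = 0.4092 mol/L.
S̃_{R/S} = C_R/C_S = 0.4092/0.2138 = 1.91.

1.91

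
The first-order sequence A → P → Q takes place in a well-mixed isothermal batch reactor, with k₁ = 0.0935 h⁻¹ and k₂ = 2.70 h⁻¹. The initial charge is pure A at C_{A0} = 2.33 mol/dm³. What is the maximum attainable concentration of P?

0.0715 mol/dm³

At the optimum, C_{P,max}/C_{A0} = (k₁/k₂)^[k₂/(k₂−k₁)].
= (0.0935/2.70)^(2.70/(2.70−0.0935)) = (0.03463)^(1.036) = 0.03069.
C_{P,max} = 0.03069×2.33 = 0.0715 mol/dm³.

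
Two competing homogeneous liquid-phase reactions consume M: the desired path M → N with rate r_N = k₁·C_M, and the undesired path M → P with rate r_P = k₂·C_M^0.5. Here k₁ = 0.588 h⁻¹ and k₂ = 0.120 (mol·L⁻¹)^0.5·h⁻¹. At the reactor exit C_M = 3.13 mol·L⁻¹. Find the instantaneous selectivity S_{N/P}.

S_{N/P} = r_N/r_P = (k₁·C_M)/(k₂·C_M^0.5) = (k₁/k₂)·C_M^0.5.
= (0.588×3.130) / (0.120×3.130^0.5) = 1.840/0.2123 = 8.67.
Since the desired path is higher order in M, keeping C_M high (PFR or concentrated feed) favours N.

8.67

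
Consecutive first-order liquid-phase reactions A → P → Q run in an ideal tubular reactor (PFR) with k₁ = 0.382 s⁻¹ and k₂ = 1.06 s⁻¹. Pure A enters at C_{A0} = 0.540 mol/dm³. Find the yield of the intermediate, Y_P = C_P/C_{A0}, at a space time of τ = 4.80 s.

Solving the coupled first-order balances gives C_P(τ) = [k₁/(k₂−k₁)]·C_{A0}·(e^(−k₁τ) − e^(−k₂τ)).
e^(−k₁τ) = e^(−0.382×4.80) = e^(−1.834) = 0.1598; e^(−k₂τ) = e^(−5.088) = 0.006170.
C_P = 0.382×0.540/(1.06−0.382) × (0.1598−0.006170) = 0.3042×0.1537 = 0.04675 mol/dm³.
Y_P = C_P/C_{A0} = 0.04675/0.540 = 0.0866.

0.0866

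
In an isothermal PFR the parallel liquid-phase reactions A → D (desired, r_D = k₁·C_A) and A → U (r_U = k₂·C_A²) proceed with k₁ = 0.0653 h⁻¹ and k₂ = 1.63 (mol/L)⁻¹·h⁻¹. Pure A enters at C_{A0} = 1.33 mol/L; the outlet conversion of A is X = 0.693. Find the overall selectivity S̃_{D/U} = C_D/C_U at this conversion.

C_A = C_{A0}(1−X) = 0.4083 mol/L.
Along a PFR/batch, dC_D/dC_A = −r_D/(r_D+r_U) = −k₁/(k₁+k₂·C_A).
Integrating from C_{A0} to C_A: C_D = (0.0653/1.63)·ln[(0.0653+1.63·1.33)/(0.0653+1.63·0.408)] = 0.04006·ln(2.233/0.7308) = 0.04475 mol/L.
C_U = (C_{A0}−C_A)−C_D = 0.8769 mol/L; S̃_{D/U} = 0.04475/0.8769 = 0.0510.

0.0510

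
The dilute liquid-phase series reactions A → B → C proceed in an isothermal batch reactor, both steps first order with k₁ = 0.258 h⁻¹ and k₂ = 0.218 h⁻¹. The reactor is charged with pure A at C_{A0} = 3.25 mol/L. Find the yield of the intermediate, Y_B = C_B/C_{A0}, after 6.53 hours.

The intermediate concentration in a first-order A→B→C sequence is C_B = k₁C_{A0}(e^(−k₁t) − e^(−k₂t))/(k₂−k₁).
e^(−k₁t) = e^(−0.258×6.53) = e^(−1.685) = 0.1855; e^(−k₂t) = e^(−1.424) = 0.2409.
C_B = 0.258×3.25/(0.218−0.258) × (0.1855−0.2409) = (-20.96)×(-0.05537) = 1.161 mol/L.
Y_B = C_B/C_{A0} = 1.161/3.25 = 0.357.

0.357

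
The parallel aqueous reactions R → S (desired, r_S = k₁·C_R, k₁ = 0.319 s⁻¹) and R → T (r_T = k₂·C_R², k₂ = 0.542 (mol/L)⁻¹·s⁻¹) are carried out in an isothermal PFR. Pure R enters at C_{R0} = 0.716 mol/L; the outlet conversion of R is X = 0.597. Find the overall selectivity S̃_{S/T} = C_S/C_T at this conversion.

C_R = C_{R0}(1−X) = 0.2885 mol/L.
Along a PFR/batch, dC_S/dC_R = −r_S/(r_S+r_T) = −k₁/(k₁+k₂·C_R).
Integrating from C_{R0} to C_R: C_S = (0.319/0.542)·ln[(0.319+0.542·0.716)/(0.319+0.542·0.289)] = 0.5886·ln(0.7071/0.4754) = 0.2337 mol/L.
C_T = (C_{R0}−C_R)−C_S = 0.1938 mol/L; S̃_{S/T} = 0.2337/0.1938 = 1.21.

1.21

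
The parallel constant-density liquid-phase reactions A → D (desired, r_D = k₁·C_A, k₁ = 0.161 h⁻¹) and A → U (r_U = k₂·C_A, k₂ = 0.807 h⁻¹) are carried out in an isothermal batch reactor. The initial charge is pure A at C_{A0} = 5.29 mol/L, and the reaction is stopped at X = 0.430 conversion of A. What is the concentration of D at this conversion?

0.378 mol/L

C_A = C_{A0}(1−X) = 3.015 mol/L.
Both paths are first order in A, so the instantaneous fraction to D is constant: dC_D/d(−C_A) = k₁/(k₁+k₂) = 0.1663.
C_D = 0.1663·(C_{A0}−C_A) = 0.1663×2.275 = 0.378 mol/L.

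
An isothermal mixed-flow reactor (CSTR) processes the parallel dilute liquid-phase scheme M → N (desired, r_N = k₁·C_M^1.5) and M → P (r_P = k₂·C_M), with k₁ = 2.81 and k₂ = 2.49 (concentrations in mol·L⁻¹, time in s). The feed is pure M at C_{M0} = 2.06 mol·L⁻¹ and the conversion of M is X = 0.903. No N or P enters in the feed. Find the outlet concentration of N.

Exit C_M = C_{M0}(1−X) = 2.06×0.0970 = 0.1998 mol·L⁻¹.
In a CSTR the entire volume is at exit conditions, so r_N = 2.81×0.1998^1.5 = 0.2510 and r_P = 2.49×0.1998 = 0.4976.
Fraction of consumed M going to N: r_N/(r_N+r_P) = 0.3353.
C_N = 0.3353·C_{M0}·X = 0.3353×2.06×0.903 = 0.624 mol·L⁻¹.

0.624 mol·L⁻¹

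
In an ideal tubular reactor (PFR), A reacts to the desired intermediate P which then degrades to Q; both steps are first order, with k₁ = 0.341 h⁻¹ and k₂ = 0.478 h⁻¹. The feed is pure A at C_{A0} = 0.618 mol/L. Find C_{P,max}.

For a first-order series the maximum intermediate yield is C_{P,max}/C_{A0} = (k₁/k₂)^[k₂/(k₂−k₁)].
= (0.341/0.478)^(0.478/(0.478−0.341)) = (0.7134)^(3.489) = 0.3078.
C_{P,max} = 0.3078×0.618 = 0.190 mol/L.

0.190 mol/L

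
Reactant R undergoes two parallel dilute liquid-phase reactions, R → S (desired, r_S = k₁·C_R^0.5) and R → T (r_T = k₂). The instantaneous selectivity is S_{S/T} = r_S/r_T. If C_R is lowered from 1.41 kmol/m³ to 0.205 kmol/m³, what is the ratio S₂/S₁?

0.381

S_{S/T} = (k₁/k₂)·C_R^0.5, so S₂/S₁ = (C_{R,2}/C_{R,1})^0.5.
= (0.205/1.41)^0.5 = (0.1454)^0.5 = 0.381.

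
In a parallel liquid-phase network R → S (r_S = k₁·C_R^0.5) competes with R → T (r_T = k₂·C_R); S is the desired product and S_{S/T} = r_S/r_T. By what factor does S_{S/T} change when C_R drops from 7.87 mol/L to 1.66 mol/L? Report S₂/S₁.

S_{S/T} = (k₁/k₂)·C_R^-0.5, so S₂/S₁ = (C_{R,2}/C_{R,1})^-0.5.
= (1.66/7.87)^(-0.5) = (0.2109)^(-0.5) = 2.18.
Selectivity toward S rises as C_R falls — low-concentration operation is favoured.

2.18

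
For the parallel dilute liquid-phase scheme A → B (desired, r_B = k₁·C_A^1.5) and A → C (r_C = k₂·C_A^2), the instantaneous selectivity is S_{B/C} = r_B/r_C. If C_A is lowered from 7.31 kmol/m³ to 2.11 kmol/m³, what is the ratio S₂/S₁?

S_{B/C} = (k₁/k₂)·C_A^-0.5, so S₂/S₁ = (C_{A,2}/C_{A,1})^-0.5.
= (2.11/7.31)^(-0.5) = (0.2886)^(-0.5) = 1.86.

1.86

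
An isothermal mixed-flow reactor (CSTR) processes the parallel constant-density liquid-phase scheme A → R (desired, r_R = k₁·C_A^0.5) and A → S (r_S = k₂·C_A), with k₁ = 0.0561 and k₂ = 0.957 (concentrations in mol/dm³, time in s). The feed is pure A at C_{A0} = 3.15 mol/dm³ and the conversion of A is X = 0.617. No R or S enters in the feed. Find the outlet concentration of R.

0.0985 mol/dm³

Exit C_A = C_{A0}(1−X) = 3.15×0.383 = 1.206 mol/dm³.
Rates in a CSTR are evaluated at the outlet concentration: r_R = 0.0561×1.206^0.5 = 0.06162, r_S = 0.957×1.206 = 1.155.
Fraction of consumed A going to R: r_R/(r_R+r_S) = 0.05067.
C_R = 0.05067·C_{A0}·X = 0.05067×3.15×0.617 = 0.0985 mol/dm³.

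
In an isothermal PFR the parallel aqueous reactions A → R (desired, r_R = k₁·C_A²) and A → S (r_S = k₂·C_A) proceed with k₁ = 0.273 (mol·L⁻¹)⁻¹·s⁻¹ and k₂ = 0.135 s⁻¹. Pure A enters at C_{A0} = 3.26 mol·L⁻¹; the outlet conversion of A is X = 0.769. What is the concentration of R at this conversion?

C_A = C_{A0}(1−X) = 0.7531 mol·L⁻¹.
Along a PFR/batch, dC_S/dC_A = −r_S/(r_R+r_S) = −k₂/(k₂+k₁·C_A).
Integrating from C_{A0} to C_A: C_S = (0.135/0.273)·ln[(0.135+0.273·3.26)/(0.135+0.273·0.753)] = 0.4945·ln(1.025/0.3406) = 0.5448 mol·L⁻¹.
Then C_R = (C_{A0}−C_A) − C_S = 2.507 − 0.5448 = 1.962 mol·L⁻¹.

1.96 mol·L⁻¹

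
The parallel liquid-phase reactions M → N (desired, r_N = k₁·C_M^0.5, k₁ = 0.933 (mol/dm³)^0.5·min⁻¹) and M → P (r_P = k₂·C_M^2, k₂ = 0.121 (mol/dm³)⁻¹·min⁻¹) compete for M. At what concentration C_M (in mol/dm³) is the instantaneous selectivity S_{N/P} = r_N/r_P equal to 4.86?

S_{N/P} = (k₁/k₂)·C_M^-1.5 ⇒ C_M = (S·k₂/k₁)^(1/(-1.5)).
= (4.86×0.121/0.933)^(-0.6667) = (0.6303)^(-0.6667) = 1.36 mol/dm³.

1.36 mol/dm³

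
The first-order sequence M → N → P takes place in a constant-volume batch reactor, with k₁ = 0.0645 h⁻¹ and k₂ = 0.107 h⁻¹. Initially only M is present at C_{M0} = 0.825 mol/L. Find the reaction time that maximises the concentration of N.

11.9 h

The intermediate peaks when r₁ = r₂, i.e. k₁e^(−k₁t) = k₂e^(−k₂t), giving t_opt = ln(k₂/k₁)/(k₂−k₁).
= ln(0.107/0.0645)/(0.107−0.0645) = ln(1.659)/0.04250 = 0.5062/0.04250 = 11.9 h.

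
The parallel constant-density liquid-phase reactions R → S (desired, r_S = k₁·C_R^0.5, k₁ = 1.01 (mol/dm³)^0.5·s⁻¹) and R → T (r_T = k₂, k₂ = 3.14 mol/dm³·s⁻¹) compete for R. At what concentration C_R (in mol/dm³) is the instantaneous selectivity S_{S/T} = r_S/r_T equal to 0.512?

S_{S/T} = (k₁/k₂)·C_R^0.5 ⇒ C_R = (S·k₂/k₁)^(2).
= (0.512×3.14/1.01)^(2) = (1.592)^(2) = 2.53 mol/dm³.

2.53 mol/dm³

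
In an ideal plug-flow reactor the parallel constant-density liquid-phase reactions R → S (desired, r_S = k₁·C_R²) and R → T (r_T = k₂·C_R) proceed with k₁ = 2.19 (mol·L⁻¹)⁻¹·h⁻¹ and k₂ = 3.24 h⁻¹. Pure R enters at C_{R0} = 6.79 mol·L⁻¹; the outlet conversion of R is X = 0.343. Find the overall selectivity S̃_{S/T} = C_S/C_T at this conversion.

3.76

C_R = C_{R0}(1−X) = 4.461 mol·L⁻¹.
Along a PFR/batch, dC_T/dC_R = −r_T/(r_S+r_T) = −k₂/(k₂+k₁·C_R).
Integrating from C_{R0} to C_R: C_T = (3.24/2.19)·ln[(3.24+2.19·6.79)/(3.24+2.19·4.46)] = 1.479·ln(18.11/13.01) = 0.4894 mol·L⁻¹.
Then C_S = (C_{R0}−C_R) − C_T = 2.329 − 0.4894 = 1.840 mol·L⁻¹.
S̃_{S/T} = C_S/C_T = 1.840/0.4894 = 3.76.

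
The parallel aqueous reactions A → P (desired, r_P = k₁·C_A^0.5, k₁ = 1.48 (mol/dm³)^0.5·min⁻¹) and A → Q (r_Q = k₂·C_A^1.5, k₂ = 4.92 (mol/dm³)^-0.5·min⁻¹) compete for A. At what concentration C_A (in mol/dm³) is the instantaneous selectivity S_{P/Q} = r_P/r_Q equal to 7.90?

0.0381 mol/dm³

S_{P/Q} = (k₁/k₂)·C_A⁻¹ ⇒ C_A = (S·k₂/k₁)^(-1).
= (7.90×4.92/1.48)^(-1) = (26.26)^(-1) = 0.0381 mol/dm³.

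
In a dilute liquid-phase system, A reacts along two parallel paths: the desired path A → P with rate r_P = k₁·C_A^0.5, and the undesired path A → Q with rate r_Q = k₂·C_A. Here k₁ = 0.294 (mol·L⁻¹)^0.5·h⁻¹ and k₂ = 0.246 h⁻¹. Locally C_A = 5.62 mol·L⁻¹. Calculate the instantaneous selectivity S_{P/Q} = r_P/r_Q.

0.504

S_{P/Q} = r_P/r_Q = (k₁·C_A^0.5)/(k₂·C_A) = (k₁/k₂)·C_A^-0.5.
= (0.294×5.620^0.5) / (0.246×5.620) = 0.6970/1.383 = 0.504.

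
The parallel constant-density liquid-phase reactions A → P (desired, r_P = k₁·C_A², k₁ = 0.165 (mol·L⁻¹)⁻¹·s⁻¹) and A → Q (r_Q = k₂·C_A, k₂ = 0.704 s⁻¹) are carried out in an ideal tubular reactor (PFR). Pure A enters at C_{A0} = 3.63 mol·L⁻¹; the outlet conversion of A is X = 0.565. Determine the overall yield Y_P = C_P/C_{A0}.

0.212

C_A = C_{A0}(1−X) = 1.579 mol·L⁻¹.
Along a PFR/batch, dC_Q/dC_A = −r_Q/(r_P+r_Q) = −k₂/(k₂+k₁·C_A).
Integrating from C_{A0} to C_A: C_Q = (0.704/0.165)·ln[(0.704+0.165·3.63)/(0.704+0.165·1.58)] = 4.267·ln(1.303/0.9645) = 1.283 mol·L⁻¹.
Then C_P = (C_{A0}−C_A) − C_Q = 2.051 − 1.283 = 0.7678 mol·L⁻¹.
Y_P = C_P/C_{A0} = 0.7678/3.63 = 0.212.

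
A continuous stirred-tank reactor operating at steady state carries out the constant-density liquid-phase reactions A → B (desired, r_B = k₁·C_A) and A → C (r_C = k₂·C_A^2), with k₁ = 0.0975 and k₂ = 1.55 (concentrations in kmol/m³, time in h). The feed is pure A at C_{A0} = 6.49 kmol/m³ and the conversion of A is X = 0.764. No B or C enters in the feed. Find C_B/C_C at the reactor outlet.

Exit C_A = C_{A0}(1−X) = 6.49×0.236 = 1.532 kmol/m³.
Rates in a CSTR are evaluated at the outlet concentration: r_B = 0.0975×1.532 = 0.1493, r_C = 1.55×1.532^2 = 3.636.
Overall selectivity = C_B/C_C = r_Bτ/(r_Cτ) = r_B/r_C = 0.0411.

0.0411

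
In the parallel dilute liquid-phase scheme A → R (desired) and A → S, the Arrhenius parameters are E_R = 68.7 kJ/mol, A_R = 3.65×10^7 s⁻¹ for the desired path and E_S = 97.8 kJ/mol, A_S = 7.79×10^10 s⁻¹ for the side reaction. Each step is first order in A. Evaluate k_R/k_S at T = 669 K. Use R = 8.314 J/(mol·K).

0.0877

Since both paths have the same order in A, the concentration cancels and S_{R/S} = k_R/k_S = (A_R/A_S)·exp[(E_S−E_R)/(RT)].
(E_S−E_R)/(RT) = (97.8−68.7)×10³/(8.314×669) = 29100/5562 = 5.232.
k_R/k_S = (3.65×10^7/7.79×10^10)·exp(5.232) = 4.685×10^-4 × 187.1 = 0.0877.
Since E_R < E_S, lowering the temperature improves selectivity toward R.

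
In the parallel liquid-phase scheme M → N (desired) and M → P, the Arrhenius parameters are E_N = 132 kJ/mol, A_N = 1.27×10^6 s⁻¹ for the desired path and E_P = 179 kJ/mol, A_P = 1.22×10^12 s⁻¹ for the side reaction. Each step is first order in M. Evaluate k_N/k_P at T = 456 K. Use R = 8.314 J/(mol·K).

Since both paths have the same order in M, the concentration cancels and S_{N/P} = k_N/k_P = (A_N/A_P)·exp[(E_P−E_N)/(RT)].
(E_P−E_N)/(RT) = (179−132)×10³/(8.314×456) = 47000/3791 = 12.40.
k_N/k_P = (1.27×10^6/1.22×10^12)·exp(12.40) = 1.041×10^-6 × 2.421×10^5 = 0.252.

0.252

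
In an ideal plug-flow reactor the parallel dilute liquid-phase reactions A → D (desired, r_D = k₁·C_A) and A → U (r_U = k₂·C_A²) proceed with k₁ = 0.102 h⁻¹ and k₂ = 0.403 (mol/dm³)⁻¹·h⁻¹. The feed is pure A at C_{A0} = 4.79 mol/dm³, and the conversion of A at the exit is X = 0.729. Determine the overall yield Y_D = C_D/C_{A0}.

C_A = C_{A0}(1−X) = 1.298 mol/dm³.
Along a PFR/batch, dC_D/dC_A = −r_D/(r_D+r_U) = −k₁/(k₁+k₂·C_A).
Integrating from C_{A0} to C_A: C_D = (0.102/0.403)·ln[(0.102+0.403·4.79)/(0.102+0.403·1.30)] = 0.2531·ln(2.032/0.6251) = 0.2984 mol/dm³.
Y_D = C_D/C_{A0} = 0.2984/4.79 = 0.0623.

0.0623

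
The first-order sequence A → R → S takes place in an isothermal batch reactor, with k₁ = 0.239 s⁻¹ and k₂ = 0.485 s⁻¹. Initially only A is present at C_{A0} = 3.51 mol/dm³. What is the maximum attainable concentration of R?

For a first-order series the maximum intermediate yield is C_{R,max}/C_{A0} = (k₁/k₂)^[k₂/(k₂−k₁)].
= (0.239/0.485)^(0.485/(0.485−0.239)) = (0.4928)^(1.972) = 0.2478.
C_{R,max} = 0.2478×3.51 = 0.870 mol/dm³.

0.870 mol/dm³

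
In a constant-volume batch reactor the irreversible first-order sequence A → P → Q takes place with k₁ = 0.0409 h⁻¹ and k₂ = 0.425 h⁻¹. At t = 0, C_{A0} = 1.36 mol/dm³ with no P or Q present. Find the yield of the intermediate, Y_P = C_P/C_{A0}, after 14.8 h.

0.0579

The intermediate concentration in a first-order A→B→C sequence is C_P = k₁C_{A0}(e^(−k₁t) − e^(−k₂t))/(k₂−k₁).
e^(−k₁t) = e^(−0.0409×14.8) = e^(−0.6053) = 0.5459; e^(−k₂t) = e^(−6.290) = 0.001855.
C_P = 0.0409×1.36/(0.425−0.0409) × (0.5459−0.001855) = 0.1448×0.5440 = 0.07879 mol/dm³.
Y_P = C_P/C_{A0} = 0.07879/1.36 = 0.0579.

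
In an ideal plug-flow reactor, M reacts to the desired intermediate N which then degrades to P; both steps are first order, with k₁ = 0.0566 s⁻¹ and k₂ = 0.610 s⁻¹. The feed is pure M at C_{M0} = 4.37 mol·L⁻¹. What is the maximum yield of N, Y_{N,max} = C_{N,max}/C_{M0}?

At the optimum, C_{N,max}/C_{M0} = (k₁/k₂)^[k₂/(k₂−k₁)].
= (0.0566/0.610)^(0.610/(0.610−0.0566)) = (0.09279)^(1.102) = 0.07276.

0.0728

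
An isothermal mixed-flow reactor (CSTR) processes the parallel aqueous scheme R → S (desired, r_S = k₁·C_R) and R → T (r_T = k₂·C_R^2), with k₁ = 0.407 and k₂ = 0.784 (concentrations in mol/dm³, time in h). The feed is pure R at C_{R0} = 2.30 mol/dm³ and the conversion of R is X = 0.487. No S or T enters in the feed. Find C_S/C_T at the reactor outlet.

Exit C_R = C_{R0}(1−X) = 2.30×0.513 = 1.180 mol/dm³.
In a CSTR the entire volume is at exit conditions, so r_S = 0.407×1.180 = 0.4802 and r_T = 0.784×1.180^2 = 1.091.
Overall selectivity = C_S/C_T = r_Sτ/(r_Tτ) = r_S/r_T = 0.440.

0.440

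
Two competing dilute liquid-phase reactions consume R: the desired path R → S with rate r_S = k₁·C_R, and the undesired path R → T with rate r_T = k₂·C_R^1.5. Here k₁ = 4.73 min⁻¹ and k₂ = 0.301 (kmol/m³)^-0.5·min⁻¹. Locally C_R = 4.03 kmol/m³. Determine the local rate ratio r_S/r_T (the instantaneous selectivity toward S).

S_{S/T} = r_S/r_T = (k₁·C_R)/(k₂·C_R^1.5) = (k₁/k₂)·C_R^-0.5.
= (4.73×4.030) / (0.301×4.030^1.5) = 19.06/2.435 = 7.83.
The undesired path is higher order in R, so low C_R (CSTR or dilute feed) favours S.

7.83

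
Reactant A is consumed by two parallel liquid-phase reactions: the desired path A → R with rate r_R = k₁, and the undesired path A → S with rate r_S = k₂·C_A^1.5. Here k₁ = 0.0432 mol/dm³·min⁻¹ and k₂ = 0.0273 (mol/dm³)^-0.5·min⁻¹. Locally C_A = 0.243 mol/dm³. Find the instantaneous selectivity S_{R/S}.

S_{R/S} = r_R/r_S = (k₁)/(k₂·C_A^1.5) = (k₁/k₂)·C_A^-1.5.
= (0.0432) / (0.0273×0.2430^1.5) = 0.04320/0.003270 = 13.2.
The undesired path is higher order in A, so low C_A (CSTR or dilute feed) favours R.

13.2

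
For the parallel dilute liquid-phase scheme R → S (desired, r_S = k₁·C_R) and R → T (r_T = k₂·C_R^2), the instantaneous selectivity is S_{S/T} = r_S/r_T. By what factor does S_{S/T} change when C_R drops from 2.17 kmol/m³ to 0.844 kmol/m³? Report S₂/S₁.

S_{S/T} = (k₁/k₂)·C_R⁻¹, so S₂/S₁ = (C_{R,2}/C_{R,1})⁻¹.
= 2.17/0.844 = 2.57.

2.57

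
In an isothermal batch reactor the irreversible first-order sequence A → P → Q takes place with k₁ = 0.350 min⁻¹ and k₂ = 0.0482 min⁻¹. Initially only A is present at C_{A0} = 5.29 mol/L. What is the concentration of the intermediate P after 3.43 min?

Solving the coupled first-order balances gives C_P(t) = [k₁/(k₂−k₁)]·C_{A0}·(e^(−k₁t) − e^(−k₂t)).
e^(−k₁t) = e^(−0.350×3.43) = e^(−1.200) = 0.3010; e^(−k₂t) = e^(−0.1653) = 0.8476.
C_P = 0.350×5.29/(0.0482−0.350) × (0.3010−0.8476) = (-6.135)×(-0.5466) = 3.353 mol/L.

3.35 mol/L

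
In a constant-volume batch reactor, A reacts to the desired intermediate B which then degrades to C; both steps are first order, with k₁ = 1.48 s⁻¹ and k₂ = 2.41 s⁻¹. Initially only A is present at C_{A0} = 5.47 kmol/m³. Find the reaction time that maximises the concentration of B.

The intermediate peaks when r₁ = r₂, i.e. k₁e^(−k₁t) = k₂e^(−k₂t), giving t_opt = ln(k₂/k₁)/(k₂−k₁).
= ln(2.41/1.48)/(2.41−1.48) = ln(1.628)/0.9300 = 0.4876/0.9300 = 0.524 s.

0.524 s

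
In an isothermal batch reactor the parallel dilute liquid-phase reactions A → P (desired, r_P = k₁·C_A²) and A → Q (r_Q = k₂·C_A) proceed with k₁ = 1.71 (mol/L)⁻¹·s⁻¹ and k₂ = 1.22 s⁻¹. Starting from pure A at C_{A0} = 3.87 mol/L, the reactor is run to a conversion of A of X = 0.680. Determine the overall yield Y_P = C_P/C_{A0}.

0.523

C_A = C_{A0}(1−X) = 1.238 mol/L.
Along a PFR/batch, dC_Q/dC_A = −r_Q/(r_P+r_Q) = −k₂/(k₂+k₁·C_A).
Integrating from C_{A0} to C_A: C_Q = (1.22/1.71)·ln[(1.22+1.71·3.87)/(1.22+1.71·1.24)] = 0.7135·ln(7.838/3.338) = 0.6091 mol/L.
Then C_P = (C_{A0}−C_A) − C_Q = 2.632 − 0.6091 = 2.023 mol/L.
Y_P = C_P/C_{A0} = 2.023/3.87 = 0.523.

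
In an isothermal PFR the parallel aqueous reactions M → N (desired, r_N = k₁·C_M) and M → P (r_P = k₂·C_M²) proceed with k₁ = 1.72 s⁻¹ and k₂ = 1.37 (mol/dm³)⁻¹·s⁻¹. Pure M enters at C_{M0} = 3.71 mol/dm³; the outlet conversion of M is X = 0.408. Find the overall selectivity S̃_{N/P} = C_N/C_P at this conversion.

0.432

C_M = C_{M0}(1−X) = 2.196 mol/dm³.
Along a PFR/batch, dC_N/dC_M = −r_N/(r_N+r_P) = −k₁/(k₁+k₂·C_M).
Integrating from C_{M0} to C_M: C_N = (1.72/1.37)·ln[(1.72+1.37·3.71)/(1.72+1.37·2.20)] = 1.255·ln(6.803/4.729) = 0.4565 mol/dm³.
C_P = (C_{M0}−C_M)−C_N = 1.057 mol/dm³; S̃_{N/P} = 0.4565/1.057 = 0.432.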